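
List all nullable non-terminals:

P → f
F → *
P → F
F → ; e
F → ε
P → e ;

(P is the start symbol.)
ε-productions: F → ε
So F is immediately nullable.
P → F: every symbol on the right is nullable, so P is nullable too.
Every non-terminal is now nullable.
Nullable = { 'F', 'P' }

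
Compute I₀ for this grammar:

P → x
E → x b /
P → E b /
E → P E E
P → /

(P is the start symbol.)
First, augment the grammar with P' → P
I₀ = CLOSURE({ [P' → . P] }):
  [P' → . P] has the dot before P: add [P → . x], [P → . E b /], [P → . /]
  [P → . E b /] has the dot before E: add [E → . x b /], [E → . P E E]
No further items can be added.

I₀ = { [E → . P E E], [E → . x b /], [P → . /], [P → . E b /], [P → . x], [P' → . P] }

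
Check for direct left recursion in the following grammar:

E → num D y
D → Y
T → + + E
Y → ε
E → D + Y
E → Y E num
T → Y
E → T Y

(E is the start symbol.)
No direct left recursion

Direct left recursion occurs when N → N α for some non-terminal N (the right-hand side begins with the left-hand side itself).

E → num D y: starts with num
D → Y: starts with Y
T → + + E: starts with '+'
Y → ε: starts with ε
E → D + Y: starts with D
E → Y E num: starts with Y
T → Y: starts with Y
E → T Y: starts with T

No direct left recursion found.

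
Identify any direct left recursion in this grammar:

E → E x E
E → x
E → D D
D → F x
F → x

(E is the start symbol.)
Direct left recursion occurs when N → N α for some non-terminal N (the right-hand side begins with the left-hand side itself).

E → E x E: LEFT RECURSIVE (starts with E)
E → x: starts with x
E → D D: starts with D
D → F x: starts with F
F → x: starts with x

The grammar has direct left recursion on: E.

Answer: Yes, E is left-recursive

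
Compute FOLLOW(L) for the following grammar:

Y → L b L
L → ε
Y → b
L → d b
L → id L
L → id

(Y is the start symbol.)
{ $, 'b' }

In Y → L b L: L is followed by b L, add FIRST(b L) \ {ε} = { 'b' }
In Y → L b L: L is at the end, add FOLLOW(Y)
In L → id L: L is at the end; this adds FOLLOW(L) to itself — nothing new

The FOLLOW sets referred to above (computed the same way, to a fixed point):
  FOLLOW(Y) = { $ }

Taking the union: FOLLOW(L) = { $, 'b' }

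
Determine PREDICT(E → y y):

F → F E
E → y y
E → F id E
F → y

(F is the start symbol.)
PREDICT(E → y y) = (FIRST(RHS) \ {ε}) ∪ (FOLLOW(E) if ε ∈ FIRST(RHS), i.e. RHS ⇒* ε)
FIRST(y y) = { 'y' }
ε ∉ FIRST(y y), so FOLLOW(E) is not added.
PREDICT(E → y y) = { 'y' }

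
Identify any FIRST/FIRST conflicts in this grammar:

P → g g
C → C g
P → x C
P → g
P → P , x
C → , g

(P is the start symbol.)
FIRST sets of the non-terminals at (or reachable through a nullable prefix from) the front of some alternative:
  FIRST(P) = { 'g', 'x' }
  FIRST(C) = { ',' }

Productions for P:
  P → g g: FIRST = { 'g' }
  P → x C: FIRST = { 'x' }
  P → g: FIRST = { 'g' }
  P → P , x: FIRST = { 'g', 'x' }
Productions for C:
  C → C g: FIRST = { ',' }
  C → , g: FIRST = { ',' }

Conflict for P: P → g g and P → g
  Overlap: { 'g' }
Conflict for P: P → g g and P → P , x
  Overlap: { 'g' }
Conflict for P: P → x C and P → P , x
  Overlap: { 'x' }
Conflict for P: P → g and P → P , x
  Overlap: { 'g' }
Conflict for C: C → C g and C → , g
  Overlap: { ',' }

Answer: Yes. P → g g / P → g on { 'g' }; P → g g / P → P ',' x on { 'g' }; P → x C / P → P ',' x on { 'x' }; P → g / P → P ',' x on { 'g' }; C → C g / C → ',' g on { ',' }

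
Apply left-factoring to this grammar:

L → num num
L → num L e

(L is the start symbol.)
L → num L'
L' → num
L' → L e

Left-factoring transforms A → αβ₁ | αβ₂ into A → αA' and A' → β₁ | β₂
(α is the longest common prefix among the alternatives). Repeat until
no nonterminal has two alternatives with a common prefix.

Round 1: L has alternatives sharing prefix 'num'. Introduce L': L → num L'
  Add: L' → num
  Add: L' → L e

No remaining common prefixes — done.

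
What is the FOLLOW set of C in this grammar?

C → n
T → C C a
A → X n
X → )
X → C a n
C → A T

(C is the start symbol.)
{ $, ')', 'a', 'n' }

C is the start symbol, so $ ∈ FOLLOW(C).
In T → C C a: C is followed by C a, add FIRST(C a) \ {ε} = { ')', 'n' }
In T → C C a: C is followed by a, add FIRST(a) \ {ε} = { 'a' }
In X → C a n: C is followed by a n, add FIRST(a n) \ {ε} = { 'a' }

Taking the union: FOLLOW(C) = { $, ')', 'a', 'n' }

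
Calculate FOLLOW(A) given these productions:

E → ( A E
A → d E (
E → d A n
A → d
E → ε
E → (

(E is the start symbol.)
{ $, '(', 'd', 'n' }

To compute FOLLOW(A), find every occurrence of A on a right-hand side N → α A β: add FIRST(β) \ {ε}, and if β is empty or nullable also add FOLLOW(N). Iterate to a fixed point.

In E → ( A E: A is followed by E, add FIRST(E) \ {ε} = { '(', 'd' }
  E is nullable, so also add FOLLOW(E)
In E → d A n: A is followed by n, add FIRST(n) \ {ε} = { 'n' }

The FOLLOW sets referred to above (computed the same way, to a fixed point):
  FOLLOW(E) = { $, '(' }

Taking the union: FOLLOW(A) = { $, '(', 'd', 'n' }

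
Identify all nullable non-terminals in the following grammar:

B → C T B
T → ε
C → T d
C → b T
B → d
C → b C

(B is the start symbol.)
A non-terminal is nullable if it can derive ε (the empty string): either it has an ε-production, or it has a production whose right-hand side consists entirely of nullable non-terminals.

ε-productions: T → ε
So T is immediately nullable.
No further non-terminal can be added: every production for the remaining non-terminals contains a terminal or a non-nullable non-terminal.
Nullable = { 'T' }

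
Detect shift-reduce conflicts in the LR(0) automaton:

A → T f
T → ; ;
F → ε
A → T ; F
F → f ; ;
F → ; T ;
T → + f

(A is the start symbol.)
Yes — I5: [F → .] vs [F → . ; T ;]

A shift-reduce conflict occurs when an LR(0) state has both:
  - a complete (reduce) item [A → α .] (dot at the end), and
  - a shift item [B → β . c γ] (dot before a terminal).

Augment with A' → A and build the canonical LR(0) collection (I0 = CLOSURE({[A' → . A]}), then GOTO on every symbol after a dot until no new states appear). It has 16 states:
  I0: { [A → . T ; F], [A → . T f], [A' → . A], [T → . + f], [T → . ; ;] }  — shift
  I1: { [T → + . f] }  — shift
  I2: { [T → ; . ;] }  — shift
  I3: { [A' → A .] }  — accept
  I4: { [A → T . ; F], [A → T . f] }  — shift
  I5: { [A → T ; . F], [F → . ; T ;], [F → . f ; ;], [F → .] }  — shift, reduce
  I6: { [A → T f .] }  — reduce
  I7: { [F → ; . T ;], [T → . + f], [T → . ; ;] }  — shift
  I8: { [A → T ; F .] }  — reduce
  I9: { [F → f . ; ;] }  — shift
  I10: { [F → f ; . ;] }  — shift
  I11: { [F → f ; ; .] }  — reduce
  I12: { [F → ; T . ;] }  — shift
  I13: { [F → ; T ; .] }  — reduce
  I14: { [T → ; ; .] }  — reduce
  I15: { [T → + f .] }  — reduce

I5 contains reduce item [F → .] and shift items [F → . ; T ;], [F → . f ; ;] — shift-reduce conflict.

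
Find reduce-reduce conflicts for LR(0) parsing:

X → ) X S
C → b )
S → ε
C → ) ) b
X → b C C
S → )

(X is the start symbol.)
Augment with X' → X and build the canonical LR(0) collection (I0 = CLOSURE({[X' → . X]}), then GOTO on every symbol after a dot until no new states appear). It has 14 states:
  I0: { [X → . ) X S], [X → . b C C], [X' → . X] }  — shift
  I1: { [X → ) . X S], [X → . ) X S], [X → . b C C] }  — shift
  I2: { [X' → X .] }  — accept
  I3: { [C → . ) ) b], [C → . b )], [X → b . C C] }  — shift
  I4: { [C → ) . ) b] }  — shift
  I5: { [C → . ) ) b], [C → . b )], [X → b C . C] }  — shift
  I6: { [C → b . )] }  — shift
  I7: { [C → b ) .] }  — reduce
  I8: { [X → b C C .] }  — reduce
  I9: { [C → ) ) . b] }  — shift
  I10: { [C → ) ) b .] }  — reduce
  I11: { [S → . )], [S → .], [X → ) X . S] }  — shift, reduce
  I12: { [S → ) .] }  — reduce
  I13: { [X → ) X S .] }  — reduce

No state contains more than one complete item.

Answer: No reduce-reduce conflicts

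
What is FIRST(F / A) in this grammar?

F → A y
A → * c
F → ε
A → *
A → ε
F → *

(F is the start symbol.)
{ '*', '/', 'y' }

FIRST sets of the non-terminals involved (from the grammar, by fixed-point iteration):
  FIRST(F) = { '*', 'y', ε }

To compute FIRST(F / A), process the symbols left to right:
Symbol F is a non-terminal. Add FIRST(F) \ {ε} = { '*', 'y' }
F is nullable (ε ∈ FIRST(F)), continue to the next symbol.
Symbol / is a terminal. Add '/' and stop.
FIRST(F / A) = { '*', '/', 'y' }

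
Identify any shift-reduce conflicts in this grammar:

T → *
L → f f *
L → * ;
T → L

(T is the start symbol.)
Yes — I1: [T → * .] vs [L → * . ;]

A shift-reduce conflict occurs when an LR(0) state has both:
  - a complete (reduce) item [A → α .] (dot at the end), and
  - a shift item [B → β . c γ] (dot before a terminal).

Augment with T' → T and build the canonical LR(0) collection (I0 = CLOSURE({[T' → . T]}), then GOTO on every symbol after a dot until no new states appear). It has 8 states:
  I0: { [L → . * ;], [L → . f f *], [T → . *], [T → . L], [T' → . T] }  — shift
  I1: { [L → * . ;], [T → * .] }  — shift, reduce
  I2: { [T → L .] }  — reduce
  I3: { [T' → T .] }  — accept
  I4: { [L → f . f *] }  — shift
  I5: { [L → f f . *] }  — shift
  I6: { [L → f f * .] }  — reduce
  I7: { [L → * ; .] }  — reduce

I1 contains reduce item [T → * .] and shift item [L → * . ;] — shift-reduce conflict.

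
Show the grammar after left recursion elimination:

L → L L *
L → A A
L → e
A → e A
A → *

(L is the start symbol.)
L is directly left-recursive. The standard transformation for
  A → A α₁ | ... | A α_m | β₁ | ... | β_n
is
  A  → β₁ A' | ... | β_n A'
  A' → α₁ A' | ... | α_m A' | ε

L → A A becomes L → A A L'
L → e becomes L → e L'
L → L L * becomes L' → L * L'
Add L' → ε

Productions for other non-terminals are unchanged:
  A → e A
  A → *

Resulting grammar:
L → A A L'
L → e L'
L' → L * L'
L' → ε
A → e A
A → *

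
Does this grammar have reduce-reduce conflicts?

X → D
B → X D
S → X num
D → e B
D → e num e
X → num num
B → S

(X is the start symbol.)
Augment with X' → X and build the canonical LR(0) collection (I0 = CLOSURE({[X' → . X]}), then GOTO on every symbol after a dot until no new states appear). It has 13 states:
  I0: { [D → . e B], [D → . e num e], [X → . D], [X → . num num], [X' → . X] }  — shift
  I1: { [X → D .] }  — reduce
  I2: { [X' → X .] }  — accept
  I3: { [B → . S], [B → . X D], [D → . e B], [D → . e num e], [D → e . B], [D → e . num e], [S → . X num], [X → . D], [X → . num num] }  — shift
  I4: { [X → num . num] }  — shift
  I5: { [X → num num .] }  — reduce
  I6: { [D → e B .] }  — reduce
  I7: { [B → S .] }  — reduce
  I8: { [B → X . D], [D → . e B], [D → . e num e], [S → X . num] }  — shift
  I9: { [D → e num . e], [X → num . num] }  — shift
  I10: { [D → e num e .] }  — reduce
  I11: { [B → X D .] }  — reduce
  I12: { [S → X num .] }  — reduce

No state contains more than one complete item.

Answer: No reduce-reduce conflicts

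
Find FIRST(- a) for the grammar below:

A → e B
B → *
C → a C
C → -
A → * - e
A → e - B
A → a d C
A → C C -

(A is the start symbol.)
To compute FIRST(- a), process the symbols left to right:
Symbol - is a terminal. Add '-' and stop.
FIRST(- a) = { '-' }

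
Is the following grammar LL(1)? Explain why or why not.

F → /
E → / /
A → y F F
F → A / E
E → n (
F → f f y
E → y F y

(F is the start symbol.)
Relevant sets:
  FIRST(A) = { 'y' }

For F:
  PREDICT(F → '/') = { '/' }
  PREDICT(F → A '/' E) = { 'y' }
  PREDICT(F → f f y) = { 'f' }
For E:
  PREDICT(E → '/' '/') = { '/' }
  PREDICT(E → n '(') = { 'n' }
  PREDICT(E → y F y) = { 'y' }
A has a single production, so nothing to check there.

All predict sets are disjoint. The grammar IS LL(1).

Answer: Yes, the grammar is LL(1).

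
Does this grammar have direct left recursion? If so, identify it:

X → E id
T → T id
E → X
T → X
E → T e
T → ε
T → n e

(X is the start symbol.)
X → E id: starts with E
T → T id: LEFT RECURSIVE (starts with T)
E → X: starts with X
T → X: starts with X
E → T e: starts with T
T → ε: starts with ε
T → n e: starts with n

The grammar has direct left recursion on: T.

Answer: Yes, T is left-recursive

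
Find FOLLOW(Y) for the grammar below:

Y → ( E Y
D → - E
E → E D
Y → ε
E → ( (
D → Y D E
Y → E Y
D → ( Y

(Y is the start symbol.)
To compute FOLLOW(Y), find every occurrence of Y on a right-hand side N → α Y β: add FIRST(β) \ {ε}, and if β is empty or nullable also add FOLLOW(N). Iterate to a fixed point.

Y is the start symbol, so $ ∈ FOLLOW(Y).
In Y → ( E Y: Y is at the end; this adds FOLLOW(Y) to itself — nothing new
In D → Y D E: Y is followed by D E, add FIRST(D E) \ {ε} = { '(', '-' }
In Y → E Y: Y is at the end; this adds FOLLOW(Y) to itself — nothing new
In D → ( Y: Y is at the end, add FOLLOW(D)

The FOLLOW sets referred to above (computed the same way, to a fixed point):
  FOLLOW(D) = { $, '(', '-' }

Taking the union: FOLLOW(Y) = { $, '(', '-' }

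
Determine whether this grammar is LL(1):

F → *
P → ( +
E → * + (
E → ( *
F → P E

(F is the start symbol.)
Yes, the grammar is LL(1).

Relevant sets:
  FIRST(P) = { '(' }

For F:
  PREDICT(F → '*') = { '*' }
  PREDICT(F → P E) = { '(' }
For E:
  PREDICT(E → '*' '+' '(') = { '*' }
  PREDICT(E → '(' '*') = { '(' }
P has a single production, so nothing to check there.

All predict sets are disjoint. The grammar IS LL(1).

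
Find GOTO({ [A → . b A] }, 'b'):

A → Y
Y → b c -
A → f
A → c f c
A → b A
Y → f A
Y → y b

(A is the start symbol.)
GOTO(I, 'b') = CLOSURE({ [A → αX.β] : [A → α.Xβ] ∈ I, X = 'b' })

Items with dot before 'b', with the dot advanced:
  [A → . b A] → [A → b . A]
Closure of the advanced items:
  [A → b . A] has the dot before A: add [A → . Y], [A → . f], [A → . c f c], [A → . b A]
  [A → . Y] has the dot before Y: add [Y → . b c -], [Y → . f A], [Y → . y b]

GOTO = { [A → . Y], [A → . b A], [A → . c f c], [A → . f], [A → b . A], [Y → . b c -], [Y → . f A], [Y → . y b] }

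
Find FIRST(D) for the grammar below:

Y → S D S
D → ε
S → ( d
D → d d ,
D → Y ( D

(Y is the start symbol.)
{ '(', 'd', ε }

To compute FIRST(D), examine every production with D on the left-hand side, reading each right-hand side left to right until a non-nullable symbol is reached.

FIRST sets of the other non-terminals involved (by the same procedure, iterated to a fixed point):
  FIRST(Y) = { '(' }

From D → ε:
  - ε-production, so ε ∈ FIRST(D)
From D → d d ,:
  - d is a terminal: add 'd' and stop
From D → Y ( D:
  - Y is a non-terminal: add FIRST(Y) \ {ε} = { '(' }
    Y is not nullable, so stop

Collecting: FIRST(D) = { '(', 'd', ε }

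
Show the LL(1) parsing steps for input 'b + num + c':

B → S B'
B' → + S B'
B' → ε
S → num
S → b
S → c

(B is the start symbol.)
LL(1) parsing maintains a stack (initially the start symbol over $) and the input. At each step: if the stack top is a terminal, match it against the current input token; if it is a non-terminal N, replace it with the RHS of M[N, lookahead] (the unique production whose predict set contains the lookahead).

Stack is shown with the top on the left.

Stack     Input          Action
-------------------------------
B $       b + num + c $  output B → S B'
S B' $    b + num + c $  output S → b
b B' $    b + num + c $  match 'b'
B' $      + num + c $    output B' → + S B'
+ S B' $  + num + c $    match '+'
S B' $    num + c $      output S → num
num B' $  num + c $      match 'num'
B' $      + c $          output B' → + S B'
+ S B' $  + c $          match '+'
S B' $    c $            output S → c
c B' $    c $            match 'c'
B' $      $              output B' → ε
$         $              accept

The string is accepted.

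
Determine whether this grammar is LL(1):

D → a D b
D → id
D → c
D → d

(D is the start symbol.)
Yes, the grammar is LL(1).

A grammar is LL(1) if for each non-terminal N with multiple productions, the predict sets of those productions are pairwise disjoint, where PREDICT(N → α) = (FIRST(α) \ {ε}) ∪ (FOLLOW(N) if α ⇒* ε).

For D:
  PREDICT(D → a D b) = { 'a' }
  PREDICT(D → id) = { 'id' }
  PREDICT(D → c) = { 'c' }
  PREDICT(D → d) = { 'd' }

All predict sets are disjoint. The grammar IS LL(1).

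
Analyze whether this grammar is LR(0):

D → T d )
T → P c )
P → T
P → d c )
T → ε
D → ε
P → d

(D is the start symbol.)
No. Shift-reduce conflict between [D → .] and [P → . d]

Augment with D' → D and build the canonical LR(0) collection (I0 = CLOSURE({[D' → . D]}), then GOTO on every symbol after a dot until no new states appear). It has 11 states:
  I0: { [D → . T d )], [D → .], [D' → . D], [P → . T], [P → . d c )], [P → . d], [T → . P c )], [T → .] }  — shift, 2 reduces
  I1: { [D' → D .] }  — accept
  I2: { [T → P . c )] }  — shift
  I3: { [D → T . d )], [P → T .] }  — shift, reduce
  I4: { [P → d . c )], [P → d .] }  — shift, reduce
  I5: { [P → d c . )] }  — shift
  I6: { [P → d c ) .] }  — reduce
  I7: { [D → T d . )] }  — shift
  I8: { [D → T d ) .] }  — reduce
  I9: { [T → P c . )] }  — shift
  I10: { [T → P c ) .] }  — reduce

Conflict in state I0:
  Shift-reduce conflict between [D → .] and [P → . d]
So the grammar is NOT LR(0).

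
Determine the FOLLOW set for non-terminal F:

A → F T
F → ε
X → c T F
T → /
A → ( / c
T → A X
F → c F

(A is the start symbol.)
{ $, '(', '/', 'c' }

To compute FOLLOW(F), find every occurrence of F on a right-hand side N → α F β: add FIRST(β) \ {ε}, and if β is empty or nullable also add FOLLOW(N). Iterate to a fixed point.

In A → F T: F is followed by T, add FIRST(T) \ {ε} = { '(', '/', 'c' }
In X → c T F: F is at the end, add FOLLOW(X)
In F → c F: F is at the end; this adds FOLLOW(F) to itself — nothing new

The FOLLOW sets referred to above (computed the same way, to a fixed point):
  FOLLOW(X) = { $, 'c' }

Taking the union: FOLLOW(F) = { $, '(', '/', 'c' }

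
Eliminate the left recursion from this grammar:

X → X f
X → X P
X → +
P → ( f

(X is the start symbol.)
X → + X'
X' → f X'
X' → P X'
X' → ε
P → ( f

X is directly left-recursive. The standard transformation for
  A → A α₁ | ... | A α_m | β₁ | ... | β_n
is
  A  → β₁ A' | ... | β_n A'
  A' → α₁ A' | ... | α_m A' | ε

X → + becomes X → + X'
X → X f becomes X' → f X'
X → X P becomes X' → P X'
Add X' → ε

Productions for other non-terminals are unchanged:
  P → ( f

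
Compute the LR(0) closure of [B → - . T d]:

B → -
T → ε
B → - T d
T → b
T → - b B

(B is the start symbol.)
{ [B → - . T d], [T → . - b B], [T → . b], [T → .] }

Start with: [B → - . T d]
  [B → - . T d] has the dot before T: add [T → .], [T → . b], [T → . - b B]
No further items can be added.

CLOSURE = { [B → - . T d], [T → . - b B], [T → . b], [T → .] }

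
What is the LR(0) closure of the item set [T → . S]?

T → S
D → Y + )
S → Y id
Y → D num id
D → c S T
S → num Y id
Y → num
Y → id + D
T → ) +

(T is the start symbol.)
{ [D → . Y + )], [D → . c S T], [S → . Y id], [S → . num Y id], [T → . S], [Y → . D num id], [Y → . id + D], [Y → . num] }

To compute CLOSURE, for each item [A → α.Bβ] where B is a non-terminal, add [B → .γ] for all productions B → γ; repeat for the newly added items until nothing changes.

Start with: [T → . S]
  [T → . S] has the dot before S: add [S → . Y id], [S → . num Y id]
  [S → . Y id] has the dot before Y: add [Y → . D num id], [Y → . num], [Y → . id + D]
  [Y → . D num id] has the dot before D: add [D → . Y + )], [D → . c S T]
No further items can be added.

CLOSURE = { [D → . Y + )], [D → . c S T], [S → . Y id], [S → . num Y id], [T → . S], [Y → . D num id], [Y → . id + D], [Y → . num] }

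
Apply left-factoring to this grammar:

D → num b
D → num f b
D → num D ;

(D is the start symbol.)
D → num D'
D' → b
D' → f b
D' → D ;

Left-factoring transforms A → αβ₁ | αβ₂ into A → αA' and A' → β₁ | β₂
(α is the longest common prefix among the alternatives). Repeat until
no nonterminal has two alternatives with a common prefix.

Round 1: D has alternatives sharing prefix 'num'. Introduce D': D → num D'
  Add: D' → b
  Add: D' → f b
  Add: D' → D ;

No remaining common prefixes — done.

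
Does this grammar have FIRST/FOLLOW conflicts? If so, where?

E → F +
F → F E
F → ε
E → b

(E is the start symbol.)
A FIRST/FOLLOW conflict occurs when a non-terminal N has a nullable alternative N → β (β ⇒* ε) and another alternative N → α with FIRST(α) ∩ FOLLOW(N) ≠ ∅: on such a lookahead the parser cannot decide between expanding α and letting N vanish via β.

Nullable non-terminals: F.
FIRST sets used below: FIRST(F) = { '+', 'b', ε }, FIRST(E) = { '+', 'b' }

F: nullable alternative(s) F → ε; FOLLOW(F) = { '+', 'b' }
  F → F E: FIRST \ {ε} = { '+', 'b' } — overlaps FOLLOW(F) on { '+', 'b' }: CONFLICT
  F → ε: FIRST \ {ε} = { } — this is the only nullable alternative, skip

E has no nullable alternative, so no FIRST/FOLLOW check is needed there.

So the grammar has 1 FIRST/FOLLOW conflict (marked CONFLICT above).

Answer: Yes. F → F E with FOLLOW(F) on { '+', 'b' }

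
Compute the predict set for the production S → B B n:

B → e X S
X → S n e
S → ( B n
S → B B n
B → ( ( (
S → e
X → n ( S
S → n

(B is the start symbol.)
{ '(', 'e' }

PREDICT(S → B B n) = (FIRST(RHS) \ {ε}) ∪ (FOLLOW(S) if ε ∈ FIRST(RHS), i.e. RHS ⇒* ε)
FIRST(B) = { '(', 'e' }
FIRST(B B n) = { '(', 'e' }
ε ∉ FIRST(B B n), so FOLLOW(S) is not added.
PREDICT(S → B B n) = { '(', 'e' }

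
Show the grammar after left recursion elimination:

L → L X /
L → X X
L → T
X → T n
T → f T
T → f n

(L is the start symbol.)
L is directly left-recursive. The standard transformation for
  A → A α₁ | ... | A α_m | β₁ | ... | β_n
is
  A  → β₁ A' | ... | β_n A'
  A' → α₁ A' | ... | α_m A' | ε

L → X X becomes L → X X L'
L → T becomes L → T L'
L → L X / becomes L' → X / L'
Add L' → ε

Productions for other non-terminals are unchanged:
  X → T n
  T → f T
  T → f n

Resulting grammar:
L → X X L'
L → T L'
L' → X / L'
L' → ε
X → T n
T → f T
T → f n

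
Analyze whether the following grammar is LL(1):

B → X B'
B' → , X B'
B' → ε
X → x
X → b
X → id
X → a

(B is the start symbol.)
Yes, the grammar is LL(1).

A grammar is LL(1) if for each non-terminal N with multiple productions, the predict sets of those productions are pairwise disjoint, where PREDICT(N → α) = (FIRST(α) \ {ε}) ∪ (FOLLOW(N) if α ⇒* ε).

Relevant sets:
  FOLLOW(B') = { $ }

For B':
  PREDICT(B' → ',' X B') = { ',' }
  PREDICT(B' → ε) = { $ }
For X:
  PREDICT(X → x) = { 'x' }
  PREDICT(X → b) = { 'b' }
  PREDICT(X → id) = { 'id' }
  PREDICT(X → a) = { 'a' }
B has a single production, so nothing to check there.

All predict sets are disjoint. The grammar IS LL(1).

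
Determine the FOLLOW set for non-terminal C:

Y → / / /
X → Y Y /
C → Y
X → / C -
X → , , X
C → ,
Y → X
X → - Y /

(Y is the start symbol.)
To compute FOLLOW(C), find every occurrence of C on a right-hand side N → α C β: add FIRST(β) \ {ε}, and if β is empty or nullable also add FOLLOW(N). Iterate to a fixed point.

In X → / C -: C is followed by '-', add FIRST('-') \ {ε} = { '-' }

Taking the union: FOLLOW(C) = { '-' }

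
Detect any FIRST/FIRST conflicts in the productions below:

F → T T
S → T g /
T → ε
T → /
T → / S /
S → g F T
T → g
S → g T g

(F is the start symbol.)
Yes. S → T g '/' / S → g F T on { 'g' }; S → T g '/' / S → g T g on { 'g' }; S → g F T / S → g T g on { 'g' }; T → '/' / T → '/' S '/' on { '/' }

A FIRST/FIRST conflict occurs when two productions N → α and N → β for the same non-terminal have FIRST(α) ∩ FIRST(β) ≠ ∅ (with ε ∈ FIRST of a nullable right-hand side, so two nullable alternatives also conflict).

FIRST sets of the non-terminals at (or reachable through a nullable prefix from) the front of some alternative:
  FIRST(T) = { '/', 'g', ε }

Productions for S:
  S → T g /: FIRST = { '/', 'g' }
  S → g F T: FIRST = { 'g' }
  S → g T g: FIRST = { 'g' }
Productions for T:
  T → ε: FIRST = { ε }
  T → /: FIRST = { '/' }
  T → / S /: FIRST = { '/' }
  T → g: FIRST = { 'g' }
F has only one production, so no FIRST/FIRST conflict is possible there.

Conflict for S: S → T g / and S → g F T
  Overlap: { 'g' }
Conflict for S: S → T g / and S → g T g
  Overlap: { 'g' }
Conflict for S: S → g F T and S → g T g
  Overlap: { 'g' }
Conflict for T: T → / and T → / S /
  Overlap: { '/' }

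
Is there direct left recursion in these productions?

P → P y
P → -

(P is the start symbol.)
Yes, P is left-recursive

Direct left recursion occurs when N → N α for some non-terminal N (the right-hand side begins with the left-hand side itself).

P → P y: LEFT RECURSIVE (starts with P)
P → -: starts with '-'

The grammar has direct left recursion on: P.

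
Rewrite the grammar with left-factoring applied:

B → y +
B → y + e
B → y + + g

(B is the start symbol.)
B → y + B'
B' → ε
B' → e
B' → + g

Left-factoring transforms A → αβ₁ | αβ₂ into A → αA' and A' → β₁ | β₂
(α is the longest common prefix among the alternatives). Repeat until
no nonterminal has two alternatives with a common prefix.

Round 1: B has alternatives sharing prefix 'y +'. Introduce B': B → y + B'
  Add: B' → ε
  Add: B' → e
  Add: B' → + g

No remaining common prefixes — done.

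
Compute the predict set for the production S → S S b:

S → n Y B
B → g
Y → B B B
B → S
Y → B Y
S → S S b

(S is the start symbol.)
PREDICT(S → S S b) = (FIRST(RHS) \ {ε}) ∪ (FOLLOW(S) if ε ∈ FIRST(RHS), i.e. RHS ⇒* ε)
FIRST(S) = { 'n' }
FIRST(S S b) = { 'n' }
ε ∉ FIRST(S S b), so FOLLOW(S) is not added.
PREDICT(S → S S b) = { 'n' }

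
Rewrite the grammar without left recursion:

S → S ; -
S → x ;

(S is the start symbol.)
S is directly left-recursive. The standard transformation for
  A → A α₁ | ... | A α_m | β₁ | ... | β_n
is
  A  → β₁ A' | ... | β_n A'
  A' → α₁ A' | ... | α_m A' | ε

S → x ; becomes S → x ; S'
S → S ; - becomes S' → ; - S'
Add S' → ε

Resulting grammar:
S → x ; S'
S' → ; - S'
S' → ε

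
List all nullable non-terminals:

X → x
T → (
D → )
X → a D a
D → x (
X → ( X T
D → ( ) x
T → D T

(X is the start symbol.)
None

A non-terminal is nullable if it can derive ε (the empty string): either it has an ε-production, or it has a production whose right-hand side consists entirely of nullable non-terminals.

There are no ε-productions, so no non-terminal can derive ε.
No non-terminals are nullable.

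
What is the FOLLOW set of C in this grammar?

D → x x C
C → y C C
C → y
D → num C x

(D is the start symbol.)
To compute FOLLOW(C), find every occurrence of C on a right-hand side N → α C β: add FIRST(β) \ {ε}, and if β is empty or nullable also add FOLLOW(N). Iterate to a fixed point.

In D → x x C: C is at the end, add FOLLOW(D)
In C → y C C: C is followed by C, add FIRST(C) \ {ε} = { 'y' }
In C → y C C: C is at the end; this adds FOLLOW(C) to itself — nothing new
In D → num C x: C is followed by x, add FIRST(x) \ {ε} = { 'x' }

The FOLLOW sets referred to above (computed the same way, to a fixed point):
  FOLLOW(D) = { $ }

Taking the union: FOLLOW(C) = { $, 'x', 'y' }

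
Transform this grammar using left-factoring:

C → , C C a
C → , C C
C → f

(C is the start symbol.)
Left-factoring transforms A → αβ₁ | αβ₂ into A → αA' and A' → β₁ | β₂
(α is the longest common prefix among the alternatives). Repeat until
no nonterminal has two alternatives with a common prefix.

Round 1: C has alternatives sharing prefix ', C C'. Introduce C': C → , C C C'
  Add: C' → a
  Add: C' → ε

No remaining common prefixes — done.

Resulting grammar:
C → , C C C'
C' → a
C' → ε
C → f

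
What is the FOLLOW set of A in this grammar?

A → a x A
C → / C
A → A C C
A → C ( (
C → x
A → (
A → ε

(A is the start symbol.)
To compute FOLLOW(A), find every occurrence of A on a right-hand side N → α A β: add FIRST(β) \ {ε}, and if β is empty or nullable also add FOLLOW(N). Iterate to a fixed point.

A is the start symbol, so $ ∈ FOLLOW(A).
In A → a x A: A is at the end; this adds FOLLOW(A) to itself — nothing new
In A → A C C: A is followed by C C, add FIRST(C C) \ {ε} = { '/', 'x' }

Taking the union: FOLLOW(A) = { $, '/', 'x' }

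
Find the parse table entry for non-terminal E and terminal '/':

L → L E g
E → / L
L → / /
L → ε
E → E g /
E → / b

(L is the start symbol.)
To find M[E, '/'], we find productions for E where '/' is in the predict set (PREDICT(N → α) = (FIRST(α) \ {ε}) ∪ (FOLLOW(N) if α ⇒* ε)).

Relevant sets:
  FIRST(E) = { '/' }

E → / L: PREDICT = { '/' }
  '/' is in predict set, so this production goes in M[E, '/']
E → E g /: PREDICT = { '/' }
  '/' is in predict set, so this production goes in M[E, '/']
E → / b: PREDICT = { '/' }
  '/' is in predict set, so this production goes in M[E, '/']

M[E, '/'] = E → / L, E → E g /, E → / b  (a multiply-defined cell — the grammar is not LL(1))

Answer: E → / L, E → E g /, E → / b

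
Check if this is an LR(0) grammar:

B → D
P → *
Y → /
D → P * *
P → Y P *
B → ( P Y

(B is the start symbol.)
Yes, the grammar is LR(0)

Augment with B' → B and build the canonical LR(0) collection (I0 = CLOSURE({[B' → . B]}), then GOTO on every symbol after a dot until no new states appear). It has 14 states:
  I0: { [B → . ( P Y], [B → . D], [B' → . B], [D → . P * *], [P → . *], [P → . Y P *], [Y → . /] }  — shift
  I1: { [B → ( . P Y], [P → . *], [P → . Y P *], [Y → . /] }  — shift
  I2: { [P → * .] }  — reduce
  I3: { [Y → / .] }  — reduce
  I4: { [B' → B .] }  — accept
  I5: { [B → D .] }  — reduce
  I6: { [D → P . * *] }  — shift
  I7: { [P → . *], [P → . Y P *], [P → Y . P *], [Y → . /] }  — shift
  I8: { [P → Y P . *] }  — shift
  I9: { [P → Y P * .] }  — reduce
  I10: { [D → P * . *] }  — shift
  I11: { [D → P * * .] }  — reduce
  I12: { [B → ( P . Y], [Y → . /] }  — shift
  I13: { [B → ( P Y .] }  — reduce

Every state is either a pure shift/goto state or contains exactly one complete item and nothing to shift — no conflicts. The grammar is LR(0).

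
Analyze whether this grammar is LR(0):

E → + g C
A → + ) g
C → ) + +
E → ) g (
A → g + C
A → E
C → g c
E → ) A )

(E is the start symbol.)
Augment with E' → E and build the canonical LR(0) collection (I0 = CLOSURE({[E' → . E]}), then GOTO on every symbol after a dot until no new states appear). It has 21 states:
  I0: { [E → . ) A )], [E → . ) g (], [E → . + g C], [E' → . E] }  — shift
  I1: { [A → . + ) g], [A → . E], [A → . g + C], [E → ) . A )], [E → ) . g (], [E → . ) A )], [E → . ) g (], [E → . + g C] }  — shift
  I2: { [E → + . g C] }  — shift
  I3: { [E' → E .] }  — accept
  I4: { [C → . ) + +], [C → . g c], [E → + g . C] }  — shift
  I5: { [C → ) . + +] }  — shift
  I6: { [E → + g C .] }  — reduce
  I7: { [C → g . c] }  — shift
  I8: { [C → g c .] }  — reduce
  I9: { [C → ) + . +] }  — shift
  I10: { [C → ) + + .] }  — reduce
  I11: { [A → + . ) g], [E → + . g C] }  — shift
  I12: { [E → ) A . )] }  — shift
  I13: { [A → E .] }  — reduce
  I14: { [A → g . + C], [E → ) g . (] }  — shift
  I15: { [E → ) g ( .] }  — reduce
  I16: { [A → g + . C], [C → . ) + +], [C → . g c] }  — shift
  I17: { [A → g + C .] }  — reduce
  I18: { [E → ) A ) .] }  — reduce
  I19: { [A → + ) . g] }  — shift
  I20: { [A → + ) g .] }  — reduce

Every state is either a pure shift/goto state or contains exactly one complete item and nothing to shift — no conflicts. The grammar is LR(0).

Answer: Yes, the grammar is LR(0)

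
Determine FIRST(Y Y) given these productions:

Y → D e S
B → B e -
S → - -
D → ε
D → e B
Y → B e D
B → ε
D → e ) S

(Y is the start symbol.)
FIRST sets of the non-terminals involved (from the grammar, by fixed-point iteration):
  FIRST(Y) = { 'e' }

To compute FIRST(Y Y), process the symbols left to right:
Symbol Y is a non-terminal. Add FIRST(Y) \ {ε} = { 'e' }
Y is not nullable (ε ∉ FIRST(Y)), so stop here.
FIRST(Y Y) = { 'e' }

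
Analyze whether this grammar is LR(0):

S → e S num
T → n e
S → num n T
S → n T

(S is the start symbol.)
A grammar is LR(0) if no state in the canonical LR(0) collection has:
  - both a shift item (dot before a terminal) and a complete item (shift-reduce conflict), or
  - two or more complete items (reduce-reduce conflict; the accept item [S' → S .] counts as a complete item here).

Augment with S' → S and build the canonical LR(0) collection (I0 = CLOSURE({[S' → . S]}), then GOTO on every symbol after a dot until no new states appear). It has 12 states:
  I0: { [S → . e S num], [S → . n T], [S → . num n T], [S' → . S] }  — shift
  I1: { [S' → S .] }  — accept
  I2: { [S → . e S num], [S → . n T], [S → . num n T], [S → e . S num] }  — shift
  I3: { [S → n . T], [T → . n e] }  — shift
  I4: { [S → num . n T] }  — shift
  I5: { [S → num n . T], [T → . n e] }  — shift
  I6: { [S → num n T .] }  — reduce
  I7: { [T → n . e] }  — shift
  I8: { [T → n e .] }  — reduce
  I9: { [S → n T .] }  — reduce
  I10: { [S → e S . num] }  — shift
  I11: { [S → e S num .] }  — reduce

Every state is either a pure shift/goto state or contains exactly one complete item and nothing to shift — no conflicts. The grammar is LR(0).

Answer: Yes, the grammar is LR(0)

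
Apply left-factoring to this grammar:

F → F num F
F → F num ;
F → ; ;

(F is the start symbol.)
Left-factoring transforms A → αβ₁ | αβ₂ into A → αA' and A' → β₁ | β₂
(α is the longest common prefix among the alternatives). Repeat until
no nonterminal has two alternatives with a common prefix.

Round 1: F has alternatives sharing prefix 'F num'. Introduce F': F → F num F'
  Add: F' → F
  Add: F' → ;

No remaining common prefixes — done.

Resulting grammar:
F → F num F'
F' → F
F' → ;
F → ; ;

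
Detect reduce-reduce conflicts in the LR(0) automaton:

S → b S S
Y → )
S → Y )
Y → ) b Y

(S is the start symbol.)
No reduce-reduce conflicts

A reduce-reduce conflict occurs when an LR(0) state has two complete items [A → α .] and [B → β .] — both call for a reduction, and with no lookahead the parser cannot choose between them.

Augment with S' → S and build the canonical LR(0) collection (I0 = CLOSURE({[S' → . S]}), then GOTO on every symbol after a dot until no new states appear). It has 10 states:
  I0: { [S → . Y )], [S → . b S S], [S' → . S], [Y → . ) b Y], [Y → . )] }  — shift
  I1: { [Y → ) . b Y], [Y → ) .] }  — shift, reduce
  I2: { [S' → S .] }  — accept
  I3: { [S → Y . )] }  — shift
  I4: { [S → . Y )], [S → . b S S], [S → b . S S], [Y → . ) b Y], [Y → . )] }  — shift
  I5: { [S → . Y )], [S → . b S S], [S → b S . S], [Y → . ) b Y], [Y → . )] }  — shift
  I6: { [S → b S S .] }  — reduce
  I7: { [S → Y ) .] }  — reduce
  I8: { [Y → ) b . Y], [Y → . ) b Y], [Y → . )] }  — shift
  I9: { [Y → ) b Y .] }  — reduce

No state contains more than one complete item.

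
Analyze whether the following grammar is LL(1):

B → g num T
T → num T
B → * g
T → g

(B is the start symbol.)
Yes, the grammar is LL(1).

For B:
  PREDICT(B → g num T) = { 'g' }
  PREDICT(B → '*' g) = { '*' }
For T:
  PREDICT(T → num T) = { 'num' }
  PREDICT(T → g) = { 'g' }

All predict sets are disjoint. The grammar IS LL(1).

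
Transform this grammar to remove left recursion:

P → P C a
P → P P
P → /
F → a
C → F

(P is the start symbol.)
P → / P'
P' → C a P'
P' → P P'
P' → ε
F → a
C → F

P is directly left-recursive. The standard transformation for
  A → A α₁ | ... | A α_m | β₁ | ... | β_n
is
  A  → β₁ A' | ... | β_n A'
  A' → α₁ A' | ... | α_m A' | ε

P → / becomes P → / P'
P → P C a becomes P' → C a P'
P → P P becomes P' → P P'
Add P' → ε

Productions for other non-terminals are unchanged:
  F → a
  C → F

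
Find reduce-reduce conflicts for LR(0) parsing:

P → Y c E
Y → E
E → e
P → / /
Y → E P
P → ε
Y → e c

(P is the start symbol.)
Yes — I2: [P → .] vs [Y → E .]

A reduce-reduce conflict occurs when an LR(0) state has two complete items [A → α .] and [B → β .] — both call for a reduction, and with no lookahead the parser cannot choose between them.

Augment with P' → P and build the canonical LR(0) collection (I0 = CLOSURE({[P' → . P]}), then GOTO on every symbol after a dot until no new states appear). It has 12 states:
  I0: { [E → . e], [P → . / /], [P → . Y c E], [P → .], [P' → . P], [Y → . E P], [Y → . E], [Y → . e c] }  — shift, reduce
  I1: { [P → / . /] }  — shift
  I2: { [E → . e], [P → . / /], [P → . Y c E], [P → .], [Y → . E P], [Y → . E], [Y → . e c], [Y → E . P], [Y → E .] }  — shift, 2 reduces
  I3: { [P' → P .] }  — accept
  I4: { [P → Y . c E] }  — shift
  I5: { [E → e .], [Y → e . c] }  — shift, reduce
  I6: { [Y → e c .] }  — reduce
  I7: { [E → . e], [P → Y c . E] }  — shift
  I8: { [P → Y c E .] }  — reduce
  I9: { [E → e .] }  — reduce
  I10: { [Y → E P .] }  — reduce
  I11: { [P → / / .] }  — reduce

I2 contains complete items [P → .], [Y → E .] — reduce-reduce conflict.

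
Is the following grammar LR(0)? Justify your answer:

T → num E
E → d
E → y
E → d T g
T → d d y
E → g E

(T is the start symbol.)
No. Shift-reduce conflict between [E → d .] and [T → . d d y]

Augment with T' → T and build the canonical LR(0) collection (I0 = CLOSURE({[T' → . T]}), then GOTO on every symbol after a dot until no new states appear). It has 13 states:
  I0: { [T → . d d y], [T → . num E], [T' → . T] }  — shift
  I1: { [T' → T .] }  — accept
  I2: { [T → d . d y] }  — shift
  I3: { [E → . d T g], [E → . d], [E → . g E], [E → . y], [T → num . E] }  — shift
  I4: { [T → num E .] }  — reduce
  I5: { [E → d . T g], [E → d .], [T → . d d y], [T → . num E] }  — shift, reduce
  I6: { [E → . d T g], [E → . d], [E → . g E], [E → . y], [E → g . E] }  — shift
  I7: { [E → y .] }  — reduce
  I8: { [E → g E .] }  — reduce
  I9: { [E → d T . g] }  — shift
  I10: { [E → d T g .] }  — reduce
  I11: { [T → d d . y] }  — shift
  I12: { [T → d d y .] }  — reduce

Conflict in state I5:
  Shift-reduce conflict between [E → d .] and [T → . d d y]
So the grammar is NOT LR(0).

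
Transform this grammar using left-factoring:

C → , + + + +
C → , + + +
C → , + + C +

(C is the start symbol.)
C → , + + C'
C' → + C''
C'' → +
C'' → ε
C' → C +

Left-factoring transforms A → αβ₁ | αβ₂ into A → αA' and A' → β₁ | β₂
(α is the longest common prefix among the alternatives). Repeat until
no nonterminal has two alternatives with a common prefix.

Round 1: C has alternatives sharing prefix ', + +'. Introduce C': C → , + + C'
  Add: C' → + +
  Add: C' → +
  Add: C' → C +

Round 2: C' has alternatives sharing prefix '+'. Introduce C'': C' → + C''
  Add: C'' → +
  Add: C'' → ε

No remaining common prefixes — done.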